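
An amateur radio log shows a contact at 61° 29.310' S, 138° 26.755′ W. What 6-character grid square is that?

CC08sm

Offset from 180°W / 90°S: lon 41.5541°, lat 28.5115°.
Field: lon ⌊41.5541/20⌋ = 2 → C; lat ⌊28.5115/10⌋ = 2 → C.
Square: lon ⌊1.5541/2⌋ = 0; lat ⌊8.5115/1⌋ = 8.
Subsquare: lon ⌊1.5541/0.0833333⌋ = 18 → s; lat ⌊0.5115/0.0416667⌋ = 12 → m.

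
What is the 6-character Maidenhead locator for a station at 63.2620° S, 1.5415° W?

IC96fr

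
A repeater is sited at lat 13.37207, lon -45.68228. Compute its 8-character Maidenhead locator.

GK73di89

Offset from 180°W / 90°S: lon 134.31772°, lat 103.37207°.
Field: 134.31772/20 → 6 → G, 103.37207/10 → 10 → K; chars GK.
Square: 14.31772/2 → 7, 3.37207/1 → 3; chars 73.
Subsquare: 0.31772/0.0833333 → 3 → d, 0.37207/0.0416667 → 8 → i; chars di.
Extended square: 0.06772/0.00833333 → 8, 0.03874/0.00416667 → 9; chars 89.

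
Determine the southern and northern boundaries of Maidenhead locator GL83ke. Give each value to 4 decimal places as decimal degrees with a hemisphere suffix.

23.1667° N, 23.2083° N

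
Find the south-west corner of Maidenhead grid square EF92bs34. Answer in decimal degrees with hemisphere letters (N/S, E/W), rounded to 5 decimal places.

Field E=4, F=5: +4·20° lon, +5·10° lat → SW at lon -100°, lat -40°.
Square 9, 2: +9·2° lon, +2·1° lat → SW at lon -82°, lat -38°.
Subsquare b=1, s=18: +1·0.0833333° lon, +18·0.0416667° lat → SW at lon -81.9167°, lat -37.25°.
Extended square 3, 4: +3·0.00833333° lon, +4·0.00416667° lat → SW at lon -81.8917°, lat -37.2333°.
latitude 37.23333° S, longitude 81.89167° W.

37.23333° S, 81.89167° W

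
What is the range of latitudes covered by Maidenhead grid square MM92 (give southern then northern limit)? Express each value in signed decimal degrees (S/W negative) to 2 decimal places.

32.00, 33.00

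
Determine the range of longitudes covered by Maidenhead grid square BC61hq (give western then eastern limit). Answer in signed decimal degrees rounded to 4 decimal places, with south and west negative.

-147.4167, -147.3333

Field B=1, C=2: +1·20° lon, +2·10° lat → SW at lon -160°, lat -70°.
Square 6, 1: +6·2° lon, +1·1° lat → SW at lon -148°, lat -69°.
Subsquare h=7, q=16: +7·0.0833333° lon, +16·0.0416667° lat → SW at lon -147.417°, lat -68.3333°.
Cell spans 0.0833333° lon × 0.0416667° lat.
west -147.4167, east -147.3333.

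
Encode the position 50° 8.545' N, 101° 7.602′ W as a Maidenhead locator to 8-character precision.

Shift to the Maidenhead origin (180°W, 90°S): lon 78.87330, lat 140.14242.
Field: lon ⌊78.87330/20⌋ = 3 → D; lat ⌊140.14242/10⌋ = 14 → O.
Square: lon ⌊18.87330/2⌋ = 9; lat ⌊0.14242/1⌋ = 0.
Subsquare: lon ⌊0.87330/0.0833333⌋ = 10 → k; lat ⌊0.14242/0.0416667⌋ = 3 → d.
Extended square: lon ⌊0.03997/0.00833333⌋ = 4; lat ⌊0.01742/0.00416667⌋ = 4.

DO90kd44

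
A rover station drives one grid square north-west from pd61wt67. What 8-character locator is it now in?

PD61wt58

Longitude extended square 6; −1 → 5.
Latitude extended square 7; +1 → 8.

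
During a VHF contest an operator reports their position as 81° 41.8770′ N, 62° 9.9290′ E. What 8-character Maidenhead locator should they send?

MR11bq97

Shift to the Maidenhead origin (180°W, 90°S): lon 242.16548, lat 171.69795.
Field (20°×10°, letters A–R): lon ⌊242.16548/20⌋ = 12 → M; lat ⌊171.69795/10⌋ = 17 → R.
Square (2°×1°, digits 0–9): lon ⌊2.16548/2⌋ = 1; lat ⌊1.69795/1⌋ = 1.
Subsquare (5′×2.5′, letters a–x): lon ⌊0.16548/0.0833333⌋ = 1 → b; lat ⌊0.69795/0.0416667⌋ = 16 → q.
Extended square (30″×15″, digits 0–9): lon ⌊0.08215/0.00833333⌋ = 9; lat ⌊0.03128/0.00416667⌋ = 7.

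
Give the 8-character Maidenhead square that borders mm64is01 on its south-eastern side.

Longitude extended square 0; +1 → 1.
Latitude extended square 1; −1 → 0.

MM64is10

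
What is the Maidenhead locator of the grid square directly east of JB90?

KB00

Longitude square 9; +1 → 10, wraps to 0, carry into field.
Longitude field J = 9; +1 → 10 = K.
The latitude characters are unchanged.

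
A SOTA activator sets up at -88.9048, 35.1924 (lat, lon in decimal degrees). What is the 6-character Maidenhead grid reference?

Offset from 180°W / 90°S: lon 215.1924°, lat 1.0952°.
Field: lon ⌊215.1924/20⌋ = 10 → K; lat ⌊1.0952/10⌋ = 0 → A.
Square: lon ⌊15.1924/2⌋ = 7; lat ⌊1.0952/1⌋ = 1.
Subsquare: lon ⌊1.1924/0.0833333⌋ = 14 → o; lat ⌊0.0952/0.0416667⌋ = 2 → c.

KA71oc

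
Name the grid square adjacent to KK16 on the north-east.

KK27

Longitude square 1; +1 → 2.
Latitude square 6; +1 → 7.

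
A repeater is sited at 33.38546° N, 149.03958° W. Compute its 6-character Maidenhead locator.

BM53lj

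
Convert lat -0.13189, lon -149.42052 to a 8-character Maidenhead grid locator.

BI59gu98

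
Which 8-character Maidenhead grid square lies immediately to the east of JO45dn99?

Longitude extended square 9; +1 → 10, wraps to 0, carry into subsquare.
Longitude subsquare d = 3; +1 → 4 = e.
The latitude characters are unchanged.

JO45en09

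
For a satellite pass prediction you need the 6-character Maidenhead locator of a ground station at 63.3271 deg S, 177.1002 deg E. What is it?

RC86nq

Shift to the Maidenhead origin (180°W, 90°S): lon 357.1002, lat 26.6729.
Field (20°×10°, letters A–R): lon ⌊357.1002/20⌋ = 17 → R; lat ⌊26.6729/10⌋ = 2 → C.
Square (2°×1°, digits 0–9): lon ⌊17.1002/2⌋ = 8; lat ⌊6.6729/1⌋ = 6.
Subsquare (5′×2.5′, letters a–x): lon ⌊1.1002/0.0833333⌋ = 13 → n; lat ⌊0.6729/0.0416667⌋ = 16 → q.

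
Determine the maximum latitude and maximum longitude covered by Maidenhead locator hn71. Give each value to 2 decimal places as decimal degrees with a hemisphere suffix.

42.00° N, 24.00° W

Field H=7, N=13: +7·20° lon, +13·10° lat → SW at lon -40°, lat 40°.
Square 7, 1: +7·2° lon, +1·1° lat → SW at lon -26°, lat 41°.
Cell spans 2° lon × 1° lat. NE corner is SW corner plus one full cell.
latitude 42.00° N, longitude 24.00° W.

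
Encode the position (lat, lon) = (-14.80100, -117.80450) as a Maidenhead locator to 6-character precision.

Offset from 180°W / 90°S: lon 62.1955°, lat 75.1990°.
Field: 62.1955/20 → 3 → D, 75.1990/10 → 7 → H; chars DH.
Square: 2.1955/2 → 1, 5.1990/1 → 5; chars 15.
Subsquare: 0.1955/0.0833333 → 2 → c, 0.1990/0.0416667 → 4 → e; chars ce.

DH15ce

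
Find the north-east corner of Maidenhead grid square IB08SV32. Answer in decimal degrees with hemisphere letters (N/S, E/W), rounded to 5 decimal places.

71.11250° S, 18.46667° W

Field I=8, B=1: +8·20° lon, +1·10° lat → SW at lon -20°, lat -80°.
Square 0, 8: +0·2° lon, +8·1° lat → SW at lon -20°, lat -72°.
Subsquare s=18, v=21: +18·0.0833333° lon, +21·0.0416667° lat → SW at lon -18.5°, lat -71.125°.
Extended square 3, 2: +3·0.00833333° lon, +2·0.00416667° lat → SW at lon -18.475°, lat -71.1167°.
Cell spans 0.00833333° lon × 0.00416667° lat. NE corner is SW corner plus one full cell.
latitude 71.11250° S, longitude 18.46667° W.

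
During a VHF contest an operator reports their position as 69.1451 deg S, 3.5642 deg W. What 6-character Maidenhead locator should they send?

IC80fu

Add 180° to longitude and 90° to latitude: 176.4358, 20.8549.
Field: lon ⌊176.4358/20⌋ = 8 → I; lat ⌊20.8549/10⌋ = 2 → C.
Square: lon ⌊16.4358/2⌋ = 8; lat ⌊0.8549/1⌋ = 0.
Subsquare: lon ⌊0.4358/0.0833333⌋ = 5 → f; lat ⌊0.8549/0.0416667⌋ = 20 → u.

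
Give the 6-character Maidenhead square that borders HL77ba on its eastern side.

Longitude subsquare b = 1; +1 → 2 = c.
The latitude characters are unchanged.

HL77ca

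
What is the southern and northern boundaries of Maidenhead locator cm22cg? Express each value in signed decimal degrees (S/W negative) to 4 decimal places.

32.2500, 32.2917

Field C=2, M=12: +2·20° lon, +12·10° lat → SW at lon -140°, lat 30°.
Square 2, 2: +2·2° lon, +2·1° lat → SW at lon -136°, lat 32°.
Subsquare c=2, g=6: +2·0.0833333° lon, +6·0.0416667° lat → SW at lon -135.833°, lat 32.25°.
Cell spans 0.0833333° lon × 0.0416667° lat.
south 32.2500, north 32.2917.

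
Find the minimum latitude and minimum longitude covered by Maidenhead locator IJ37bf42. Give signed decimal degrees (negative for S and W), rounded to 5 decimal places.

7.21667, -13.88333

Field I=8, J=9: +8·20° lon, +9·10° lat → SW at lon -20°, lat 0°.
Square 3, 7: +3·2° lon, +7·1° lat → SW at lon -14°, lat 7°.
Subsquare b=1, f=5: +1·0.0833333° lon, +5·0.0416667° lat → SW at lon -13.9167°, lat 7.20833°.
Extended square 4, 2: +4·0.00833333° lon, +2·0.00416667° lat → SW at lon -13.8833°, lat 7.21667°.
latitude 7.21667, longitude -13.88333.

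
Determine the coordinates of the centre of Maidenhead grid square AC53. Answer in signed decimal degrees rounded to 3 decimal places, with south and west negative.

Field A=0, C=2: +0·20° lon, +2·10° lat → SW at lon -180°, lat -70°.
Square 5, 3: +5·2° lon, +3·1° lat → SW at lon -170°, lat -67°.
Cell spans 2° lon × 1° lat. Centre is SW corner plus half of each.
latitude -66.500, longitude -169.000.

-66.500, -169.000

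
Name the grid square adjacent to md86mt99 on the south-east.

MD86nt08

Longitude extended square 9; +1 → 10, wraps to 0, carry into subsquare.
Longitude subsquare m = 12; +1 → 13 = n.
Latitude extended square 9; −1 → 8.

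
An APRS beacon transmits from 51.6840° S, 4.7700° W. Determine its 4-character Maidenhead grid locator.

Add 180° to longitude and 90° to latitude: 175.23, 38.32.
Field: lon ⌊175.23/20⌋ = 8 → I; lat ⌊38.32/10⌋ = 3 → D.
Square: lon ⌊15.23/2⌋ = 7; lat ⌊8.32/1⌋ = 8.

ID78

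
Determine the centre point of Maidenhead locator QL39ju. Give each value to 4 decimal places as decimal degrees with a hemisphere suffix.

29.8542° N, 146.7917° E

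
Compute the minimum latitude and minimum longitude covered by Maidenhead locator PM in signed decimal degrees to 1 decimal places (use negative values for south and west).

Field P=15, M=12: +15·20° lon, +12·10° lat → SW at lon 120°, lat 30°.
latitude 30.0, longitude 120.0.

30.0, 120.0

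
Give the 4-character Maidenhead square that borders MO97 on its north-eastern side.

Longitude square 9; +1 → 10, wraps to 0, carry into field.
Longitude field M = 12; +1 → 13 = N.
Latitude square 7; +1 → 8.

NO08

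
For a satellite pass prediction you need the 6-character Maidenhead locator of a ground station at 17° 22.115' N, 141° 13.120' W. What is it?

BK97ji

Offset from 180°W / 90°S: lon 38.7813°, lat 107.3686°.
Field (20°×10°, letters A–R): lon ⌊38.7813/20⌋ = 1 → B; lat ⌊107.3686/10⌋ = 10 → K.
Square (2°×1°, digits 0–9): lon ⌊18.7813/2⌋ = 9; lat ⌊7.3686/1⌋ = 7.
Subsquare (5′×2.5′, letters a–x): lon ⌊0.7813/0.0833333⌋ = 9 → j; lat ⌊0.3686/0.0416667⌋ = 8 → i.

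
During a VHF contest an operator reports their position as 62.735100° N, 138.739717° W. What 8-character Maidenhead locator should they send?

CP02pr16

Offset from 180°W / 90°S: lon 41.26028°, lat 152.73510°.
Field: 41.26028/20 → 2 → C, 152.73510/10 → 15 → P; chars CP.
Square: 1.26028/2 → 0, 2.73510/1 → 2; chars 02.
Subsquare: 1.26028/0.0833333 → 15 → p, 0.73510/0.0416667 → 17 → r; chars pr.
Extended square: 0.01028/0.00833333 → 1, 0.02677/0.00416667 → 6; chars 16.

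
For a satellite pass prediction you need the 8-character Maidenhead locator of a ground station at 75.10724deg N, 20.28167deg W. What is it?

Add 180° to longitude and 90° to latitude: 159.71833, 165.10724.
Field: lon ⌊159.71833/20⌋ = 7 → H; lat ⌊165.10724/10⌋ = 16 → Q.
Square: lon ⌊19.71833/2⌋ = 9; lat ⌊5.10724/1⌋ = 5.
Subsquare: lon ⌊1.71833/0.0833333⌋ = 20 → u; lat ⌊0.10724/0.0416667⌋ = 2 → c.
Extended square: lon ⌊0.05166/0.00833333⌋ = 6; lat ⌊0.02391/0.00416667⌋ = 5.

HQ95uc65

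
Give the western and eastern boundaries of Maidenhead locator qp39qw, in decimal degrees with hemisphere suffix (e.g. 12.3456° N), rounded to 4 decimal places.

147.3333° E, 147.4167° E

Field Q=16, P=15: +16·20° lon, +15·10° lat → SW at lon 140°, lat 60°.
Square 3, 9: +3·2° lon, +9·1° lat → SW at lon 146°, lat 69°.
Subsquare q=16, w=22: +16·0.0833333° lon, +22·0.0416667° lat → SW at lon 147.333°, lat 69.9167°.
Cell spans 0.0833333° lon × 0.0416667° lat.
west 147.3333° E, east 147.4167° E.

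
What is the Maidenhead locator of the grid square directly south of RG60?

RF69

Latitude square 0; −1 → -1, wraps to 9, carry into field.
Latitude field G = 6; −1 → 5 = F.
The longitude characters are unchanged.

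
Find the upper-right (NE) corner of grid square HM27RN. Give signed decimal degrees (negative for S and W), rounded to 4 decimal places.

Field H=7, M=12: +7·20° lon, +12·10° lat → SW at lon -40°, lat 30°.
Square 2, 7: +2·2° lon, +7·1° lat → SW at lon -36°, lat 37°.
Subsquare r=17, n=13: +17·0.0833333° lon, +13·0.0416667° lat → SW at lon -34.5833°, lat 37.5417°.
Cell spans 0.0833333° lon × 0.0416667° lat. NE corner is SW corner plus one full cell.
latitude 37.5833, longitude -34.5000.

37.5833, -34.5000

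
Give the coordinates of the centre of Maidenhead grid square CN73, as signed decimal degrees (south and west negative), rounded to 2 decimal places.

Field C=2, N=13: +2·20° lon, +13·10° lat → SW at lon -140°, lat 40°.
Square 7, 3: +7·2° lon, +3·1° lat → SW at lon -126°, lat 43°.
Cell spans 2° lon × 1° lat. Centre is SW corner plus half of each.
latitude 43.50, longitude -125.00.

43.50, -125.00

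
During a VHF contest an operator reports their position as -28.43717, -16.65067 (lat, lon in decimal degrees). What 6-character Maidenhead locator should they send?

IG11qn

Add 180° to longitude and 90° to latitude: 163.3493, 61.5628.
Field (20°×10°, letters A–R): lon ⌊163.3493/20⌋ = 8 → I; lat ⌊61.5628/10⌋ = 6 → G.
Square (2°×1°, digits 0–9): lon ⌊3.3493/2⌋ = 1; lat ⌊1.5628/1⌋ = 1.
Subsquare (5′×2.5′, letters a–x): lon ⌊1.3493/0.0833333⌋ = 16 → q; lat ⌊0.5628/0.0416667⌋ = 13 → n.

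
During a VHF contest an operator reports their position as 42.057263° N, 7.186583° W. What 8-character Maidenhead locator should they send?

Offset from 180°W / 90°S: lon 172.81342°, lat 132.05726°.
Field: 172.81342/20 → 8 → I, 132.05726/10 → 13 → N; chars IN.
Square: 12.81342/2 → 6, 2.05726/1 → 2; chars 62.
Subsquare: 0.81342/0.0833333 → 9 → j, 0.05726/0.0416667 → 1 → b; chars jb.
Extended square: 0.06342/0.00833333 → 7, 0.01560/0.00416667 → 3; chars 73.

IN62jb73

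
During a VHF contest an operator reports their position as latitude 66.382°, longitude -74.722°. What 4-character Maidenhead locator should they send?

FP26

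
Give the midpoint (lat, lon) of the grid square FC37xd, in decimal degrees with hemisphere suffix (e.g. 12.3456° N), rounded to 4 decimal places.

62.8542° S, 72.0417° W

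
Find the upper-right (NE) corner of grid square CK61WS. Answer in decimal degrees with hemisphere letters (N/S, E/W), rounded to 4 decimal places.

Field C=2, K=10: +2·20° lon, +10·10° lat → SW at lon -140°, lat 10°.
Square 6, 1: +6·2° lon, +1·1° lat → SW at lon -128°, lat 11°.
Subsquare w=22, s=18: +22·0.0833333° lon, +18·0.0416667° lat → SW at lon -126.167°, lat 11.75°.
Cell spans 0.0833333° lon × 0.0416667° lat. NE corner is SW corner plus one full cell.
latitude 11.7917° N, longitude 126.0833° W.

11.7917° N, 126.0833° W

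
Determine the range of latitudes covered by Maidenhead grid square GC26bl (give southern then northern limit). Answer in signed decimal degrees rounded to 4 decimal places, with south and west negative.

-63.5417, -63.5000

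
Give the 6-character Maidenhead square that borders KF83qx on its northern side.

Latitude subsquare x = 23; +1 → 24, wraps to 0 = a, carry into square.
Latitude square 3; +1 → 4.
The longitude characters are unchanged.

KF84qa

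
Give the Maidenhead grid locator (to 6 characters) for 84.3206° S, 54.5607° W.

Shift to the Maidenhead origin (180°W, 90°S): lon 125.4393, lat 5.6794.
Field: lon ⌊125.4393/20⌋ = 6 → G; lat ⌊5.6794/10⌋ = 0 → A.
Square: lon ⌊5.4393/2⌋ = 2; lat ⌊5.6794/1⌋ = 5.
Subsquare: lon ⌊1.4393/0.0833333⌋ = 17 → r; lat ⌊0.6794/0.0416667⌋ = 16 → q.

GA25rq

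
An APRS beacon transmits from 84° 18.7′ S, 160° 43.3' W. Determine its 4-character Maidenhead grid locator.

AA95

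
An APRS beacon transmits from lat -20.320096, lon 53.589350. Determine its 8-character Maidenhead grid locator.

LG69tq03

Shift to the Maidenhead origin (180°W, 90°S): lon 233.58935, lat 69.67990.
Field: lon ⌊233.58935/20⌋ = 11 → L; lat ⌊69.67990/10⌋ = 6 → G.
Square: lon ⌊13.58935/2⌋ = 6; lat ⌊9.67990/1⌋ = 9.
Subsquare: lon ⌊1.58935/0.0833333⌋ = 19 → t; lat ⌊0.67990/0.0416667⌋ = 16 → q.
Extended square: lon ⌊0.00602/0.00833333⌋ = 0; lat ⌊0.01324/0.00416667⌋ = 3.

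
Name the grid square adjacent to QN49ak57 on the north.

QN49ak58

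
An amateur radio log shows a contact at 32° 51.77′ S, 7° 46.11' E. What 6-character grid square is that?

JF37vd

Offset from 180°W / 90°S: lon 187.7685°, lat 57.1372°.
Field: lon ⌊187.7685/20⌋ = 9 → J; lat ⌊57.1372/10⌋ = 5 → F.
Square: lon ⌊7.7685/2⌋ = 3; lat ⌊7.1372/1⌋ = 7.
Subsquare: lon ⌊1.7685/0.0833333⌋ = 21 → v; lat ⌊0.1372/0.0416667⌋ = 3 → d.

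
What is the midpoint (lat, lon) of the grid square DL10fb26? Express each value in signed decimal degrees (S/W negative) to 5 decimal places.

20.06875, -117.56250

Field D=3, L=11: +3·20° lon, +11·10° lat → SW at lon -120°, lat 20°.
Square 1, 0: +1·2° lon, +0·1° lat → SW at lon -118°, lat 20°.
Subsquare f=5, b=1: +5·0.0833333° lon, +1·0.0416667° lat → SW at lon -117.583°, lat 20.0417°.
Extended square 2, 6: +2·0.00833333° lon, +6·0.00416667° lat → SW at lon -117.567°, lat 20.0667°.
Cell spans 0.00833333° lon × 0.00416667° lat. Centre is SW corner plus half of each.
latitude 20.06875, longitude -117.56250.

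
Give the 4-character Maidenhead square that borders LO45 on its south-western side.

Longitude square 4; −1 → 3.
Latitude square 5; −1 → 4.

LO34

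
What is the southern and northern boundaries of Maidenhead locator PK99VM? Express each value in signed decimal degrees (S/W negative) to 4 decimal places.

19.5000, 19.5417

Field P=15, K=10: +15·20° lon, +10·10° lat → SW at lon 120°, lat 10°.
Square 9, 9: +9·2° lon, +9·1° lat → SW at lon 138°, lat 19°.
Subsquare v=21, m=12: +21·0.0833333° lon, +12·0.0416667° lat → SW at lon 139.75°, lat 19.5°.
Cell spans 0.0833333° lon × 0.0416667° lat.
south 19.5000, north 19.5417.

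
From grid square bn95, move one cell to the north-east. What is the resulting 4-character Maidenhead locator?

Longitude square 9; +1 → 10, wraps to 0, carry into field.
Longitude field B = 1; +1 → 2 = C.
Latitude square 5; +1 → 6.

CN06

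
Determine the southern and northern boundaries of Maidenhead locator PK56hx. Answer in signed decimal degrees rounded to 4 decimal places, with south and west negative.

Field P=15, K=10: +15·20° lon, +10·10° lat → SW at lon 120°, lat 10°.
Square 5, 6: +5·2° lon, +6·1° lat → SW at lon 130°, lat 16°.
Subsquare h=7, x=23: +7·0.0833333° lon, +23·0.0416667° lat → SW at lon 130.583°, lat 16.9583°.
Cell spans 0.0833333° lon × 0.0416667° lat.
south 16.9583, north 17.0000.

16.9583, 17.0000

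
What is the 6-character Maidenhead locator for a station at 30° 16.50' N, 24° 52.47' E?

Offset from 180°W / 90°S: lon 204.8745°, lat 120.2750°.
Field: 204.8745/20 → 10 → K, 120.2750/10 → 12 → M; chars KM.
Square: 4.8745/2 → 2, 0.2750/1 → 0; chars 20.
Subsquare: 0.8745/0.0833333 → 10 → k, 0.2750/0.0416667 → 6 → g; chars kg.

KM20kg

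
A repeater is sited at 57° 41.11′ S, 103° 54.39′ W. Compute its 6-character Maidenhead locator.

DD82bh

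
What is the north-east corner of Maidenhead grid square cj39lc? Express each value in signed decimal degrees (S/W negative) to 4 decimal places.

9.1250, -133.0000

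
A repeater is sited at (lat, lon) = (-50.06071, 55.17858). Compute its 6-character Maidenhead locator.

Add 180° to longitude and 90° to latitude: 235.1786, 39.9393.
Field: lon ⌊235.1786/20⌋ = 11 → L; lat ⌊39.9393/10⌋ = 3 → D.
Square: lon ⌊15.1786/2⌋ = 7; lat ⌊9.9393/1⌋ = 9.
Subsquare: lon ⌊1.1786/0.0833333⌋ = 14 → o; lat ⌊0.9393/0.0416667⌋ = 22 → w.

LD79ow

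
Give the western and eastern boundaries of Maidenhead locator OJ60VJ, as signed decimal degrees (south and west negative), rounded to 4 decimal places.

Field O=14, J=9: +14·20° lon, +9·10° lat → SW at lon 100°, lat 0°.
Square 6, 0: +6·2° lon, +0·1° lat → SW at lon 112°, lat 0°.
Subsquare v=21, j=9: +21·0.0833333° lon, +9·0.0416667° lat → SW at lon 113.75°, lat 0.375°.
Cell spans 0.0833333° lon × 0.0416667° lat.
west 113.7500, east 113.8333.

113.7500, 113.8333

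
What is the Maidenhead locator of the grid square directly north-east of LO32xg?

LO42ah

Longitude subsquare x = 23; +1 → 24, wraps to 0 = a, carry into square.
Longitude square 3; +1 → 4.
Latitude subsquare g = 6; +1 → 7 = h.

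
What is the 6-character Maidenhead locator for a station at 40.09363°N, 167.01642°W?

AN60lc

Offset from 180°W / 90°S: lon 12.9836°, lat 130.0936°.
Field (20°×10°, letters A–R): lon ⌊12.9836/20⌋ = 0 → A; lat ⌊130.0936/10⌋ = 13 → N.
Square (2°×1°, digits 0–9): lon ⌊12.9836/2⌋ = 6; lat ⌊0.0936/1⌋ = 0.
Subsquare (5′×2.5′, letters a–x): lon ⌊0.9836/0.0833333⌋ = 11 → l; lat ⌊0.0936/0.0416667⌋ = 2 → c.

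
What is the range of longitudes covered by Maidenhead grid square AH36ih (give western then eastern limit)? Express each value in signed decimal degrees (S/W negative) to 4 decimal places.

-173.3333, -173.2500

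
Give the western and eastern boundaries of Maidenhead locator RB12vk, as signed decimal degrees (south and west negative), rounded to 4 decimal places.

163.7500, 163.8333

Field R=17, B=1: +17·20° lon, +1·10° lat → SW at lon 160°, lat -80°.
Square 1, 2: +1·2° lon, +2·1° lat → SW at lon 162°, lat -78°.
Subsquare v=21, k=10: +21·0.0833333° lon, +10·0.0416667° lat → SW at lon 163.75°, lat -77.5833°.
Cell spans 0.0833333° lon × 0.0416667° lat.
west 163.7500, east 163.8333.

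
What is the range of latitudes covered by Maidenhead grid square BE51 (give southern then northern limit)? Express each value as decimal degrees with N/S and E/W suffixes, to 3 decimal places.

Field B=1, E=4: +1·20° lon, +4·10° lat → SW at lon -160°, lat -50°.
Square 5, 1: +5·2° lon, +1·1° lat → SW at lon -150°, lat -49°.
Cell spans 2° lon × 1° lat.
south 49.000° S, north 48.000° S.

49.000° S, 48.000° S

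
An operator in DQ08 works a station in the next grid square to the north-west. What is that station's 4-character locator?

Longitude square 0; −1 → -1, wraps to 9, carry into field.
Longitude field D = 3; −1 → 2 = C.
Latitude square 8; +1 → 9.

CQ99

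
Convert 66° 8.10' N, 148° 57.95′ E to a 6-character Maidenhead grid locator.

QP46ld

Offset from 180°W / 90°S: lon 328.9658°, lat 156.1350°.
Field: 328.9658/20 → 16 → Q, 156.1350/10 → 15 → P; chars QP.
Square: 8.9658/2 → 4, 6.1350/1 → 6; chars 46.
Subsquare: 0.9658/0.0833333 → 11 → l, 0.1350/0.0416667 → 3 → d; chars ld.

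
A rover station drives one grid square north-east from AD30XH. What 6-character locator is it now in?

Longitude subsquare x = 23; +1 → 24, wraps to 0 = a, carry into square.
Longitude square 3; +1 → 4.
Latitude subsquare h = 7; +1 → 8 = i.

AD40ai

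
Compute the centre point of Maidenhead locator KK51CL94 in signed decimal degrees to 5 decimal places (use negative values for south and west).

11.47708, 30.24583

Field K=10, K=10: +10·20° lon, +10·10° lat → SW at lon 20°, lat 10°.
Square 5, 1: +5·2° lon, +1·1° lat → SW at lon 30°, lat 11°.
Subsquare c=2, l=11: +2·0.0833333° lon, +11·0.0416667° lat → SW at lon 30.1667°, lat 11.4583°.
Extended square 9, 4: +9·0.00833333° lon, +4·0.00416667° lat → SW at lon 30.2417°, lat 11.475°.
Cell spans 0.00833333° lon × 0.00416667° lat. Centre is SW corner plus half of each.
latitude 11.47708, longitude 30.24583.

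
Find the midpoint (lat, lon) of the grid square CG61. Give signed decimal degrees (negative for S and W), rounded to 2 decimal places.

Field C=2, G=6: +2·20° lon, +6·10° lat → SW at lon -140°, lat -30°.
Square 6, 1: +6·2° lon, +1·1° lat → SW at lon -128°, lat -29°.
Cell spans 2° lon × 1° lat. Centre is SW corner plus half of each.
latitude -28.50, longitude -127.00.

-28.50, -127.00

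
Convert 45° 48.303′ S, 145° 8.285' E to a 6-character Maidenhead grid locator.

Offset from 180°W / 90°S: lon 325.1381°, lat 44.1949°.
Field: lon ⌊325.1381/20⌋ = 16 → Q; lat ⌊44.1949/10⌋ = 4 → E.
Square: lon ⌊5.1381/2⌋ = 2; lat ⌊4.1949/1⌋ = 4.
Subsquare: lon ⌊1.1381/0.0833333⌋ = 13 → n; lat ⌊0.1949/0.0416667⌋ = 4 → e.

QE24ne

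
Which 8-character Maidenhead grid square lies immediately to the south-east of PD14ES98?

PD14fs07

Longitude extended square 9; +1 → 10, wraps to 0, carry into subsquare.
Longitude subsquare e = 4; +1 → 5 = f.
Latitude extended square 8; −1 → 7.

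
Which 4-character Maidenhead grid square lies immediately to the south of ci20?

Latitude square 0; −1 → -1, wraps to 9, carry into field.
Latitude field I = 8; −1 → 7 = H.
The longitude characters are unchanged.

CH29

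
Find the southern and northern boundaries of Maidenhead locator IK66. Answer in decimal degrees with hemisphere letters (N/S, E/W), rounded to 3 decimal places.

16.000° N, 17.000° N

Field I=8, K=10: +8·20° lon, +10·10° lat → SW at lon -20°, lat 10°.
Square 6, 6: +6·2° lon, +6·1° lat → SW at lon -8°, lat 16°.
Cell spans 2° lon × 1° lat.
south 16.000° N, north 17.000° N.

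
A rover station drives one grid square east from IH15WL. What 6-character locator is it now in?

IH15xl

Longitude subsquare w = 22; +1 → 23 = x.
The latitude characters are unchanged.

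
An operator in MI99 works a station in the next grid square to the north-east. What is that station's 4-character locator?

Longitude square 9; +1 → 10, wraps to 0, carry into field.
Longitude field M = 12; +1 → 13 = N.
Latitude square 9; +1 → 10, wraps to 0, carry into field.
Latitude field I = 8; +1 → 9 = J.

NJ00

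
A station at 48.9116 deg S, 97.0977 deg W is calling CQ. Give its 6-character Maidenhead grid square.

EE11kc

Shift to the Maidenhead origin (180°W, 90°S): lon 82.9023, lat 41.0884.
Field: 82.9023/20 → 4 → E, 41.0884/10 → 4 → E; chars EE.
Square: 2.9023/2 → 1, 1.0884/1 → 1; chars 11.
Subsquare: 0.9023/0.0833333 → 10 → k, 0.0884/0.0416667 → 2 → c; chars kc.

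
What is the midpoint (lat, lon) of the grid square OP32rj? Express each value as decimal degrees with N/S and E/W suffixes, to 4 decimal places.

Field O=14, P=15: +14·20° lon, +15·10° lat → SW at lon 100°, lat 60°.
Square 3, 2: +3·2° lon, +2·1° lat → SW at lon 106°, lat 62°.
Subsquare r=17, j=9: +17·0.0833333° lon, +9·0.0416667° lat → SW at lon 107.417°, lat 62.375°.
Cell spans 0.0833333° lon × 0.0416667° lat. Centre is SW corner plus half of each.
latitude 62.3958° N, longitude 107.4583° E.

62.3958° N, 107.4583° E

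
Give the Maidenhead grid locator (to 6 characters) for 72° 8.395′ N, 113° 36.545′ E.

Offset from 180°W / 90°S: lon 293.6091°, lat 162.1399°.
Field: lon ⌊293.6091/20⌋ = 14 → O; lat ⌊162.1399/10⌋ = 16 → Q.
Square: lon ⌊13.6091/2⌋ = 6; lat ⌊2.1399/1⌋ = 2.
Subsquare: lon ⌊1.6091/0.0833333⌋ = 19 → t; lat ⌊0.1399/0.0416667⌋ = 3 → d.

OQ62td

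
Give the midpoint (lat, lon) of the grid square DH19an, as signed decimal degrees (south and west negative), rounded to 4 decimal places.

-10.4375, -117.9583

Field D=3, H=7: +3·20° lon, +7·10° lat → SW at lon -120°, lat -20°.
Square 1, 9: +1·2° lon, +9·1° lat → SW at lon -118°, lat -11°.
Subsquare a=0, n=13: +0·0.0833333° lon, +13·0.0416667° lat → SW at lon -118°, lat -10.4583°.
Cell spans 0.0833333° lon × 0.0416667° lat. Centre is SW corner plus half of each.
latitude -10.4375, longitude -117.9583.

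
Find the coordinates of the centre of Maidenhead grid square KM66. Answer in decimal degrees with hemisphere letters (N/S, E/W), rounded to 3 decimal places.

36.500° N, 33.000° E

Field K=10, M=12: +10·20° lon, +12·10° lat → SW at lon 20°, lat 30°.
Square 6, 6: +6·2° lon, +6·1° lat → SW at lon 32°, lat 36°.
Cell spans 2° lon × 1° lat. Centre is SW corner plus half of each.
latitude 36.500° N, longitude 33.000° E.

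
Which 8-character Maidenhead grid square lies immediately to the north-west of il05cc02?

IL05bc93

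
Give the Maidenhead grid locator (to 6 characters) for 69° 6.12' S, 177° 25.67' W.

AC10gv

Shift to the Maidenhead origin (180°W, 90°S): lon 2.5722, lat 20.8980.
Field: 2.5722/20 → 0 → A, 20.8980/10 → 2 → C; chars AC.
Square: 2.5722/2 → 1, 0.8980/1 → 0; chars 10.
Subsquare: 0.5722/0.0833333 → 6 → g, 0.8980/0.0416667 → 21 → v; chars gv.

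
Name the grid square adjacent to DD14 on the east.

DD24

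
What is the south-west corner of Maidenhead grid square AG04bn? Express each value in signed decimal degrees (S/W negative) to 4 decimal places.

Field A=0, G=6: +0·20° lon, +6·10° lat → SW at lon -180°, lat -30°.
Square 0, 4: +0·2° lon, +4·1° lat → SW at lon -180°, lat -26°.
Subsquare b=1, n=13: +1·0.0833333° lon, +13·0.0416667° lat → SW at lon -179.917°, lat -25.4583°.
latitude -25.4583, longitude -179.9167.

-25.4583, -179.9167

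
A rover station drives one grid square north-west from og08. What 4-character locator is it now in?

NG99

Longitude square 0; −1 → -1, wraps to 9, carry into field.
Longitude field O = 14; −1 → 13 = N.
Latitude square 8; +1 → 9.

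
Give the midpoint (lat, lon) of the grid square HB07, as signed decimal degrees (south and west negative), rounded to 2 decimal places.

Field H=7, B=1: +7·20° lon, +1·10° lat → SW at lon -40°, lat -80°.
Square 0, 7: +0·2° lon, +7·1° lat → SW at lon -40°, lat -73°.
Cell spans 2° lon × 1° lat. Centre is SW corner plus half of each.
latitude -72.50, longitude -39.00.

-72.50, -39.00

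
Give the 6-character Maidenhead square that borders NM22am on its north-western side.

NM12xn

Longitude subsquare a = 0; −1 → -1, wraps to 23 = x, carry into square.
Longitude square 2; −1 → 1.
Latitude subsquare m = 12; +1 → 13 = n.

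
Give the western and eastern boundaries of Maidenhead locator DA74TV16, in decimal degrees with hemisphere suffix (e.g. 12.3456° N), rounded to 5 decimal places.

104.40833° W, 104.40000° W

Field D=3, A=0: +3·20° lon, +0·10° lat → SW at lon -120°, lat -90°.
Square 7, 4: +7·2° lon, +4·1° lat → SW at lon -106°, lat -86°.
Subsquare t=19, v=21: +19·0.0833333° lon, +21·0.0416667° lat → SW at lon -104.417°, lat -85.125°.
Extended square 1, 6: +1·0.00833333° lon, +6·0.00416667° lat → SW at lon -104.408°, lat -85.1°.
Cell spans 0.00833333° lon × 0.00416667° lat.
west 104.40833° W, east 104.40000° W.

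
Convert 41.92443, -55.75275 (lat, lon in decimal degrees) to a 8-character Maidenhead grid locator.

GN21cw91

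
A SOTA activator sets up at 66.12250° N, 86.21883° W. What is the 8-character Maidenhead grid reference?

EP66vc39

Offset from 180°W / 90°S: lon 93.78117°, lat 156.12250°.
Field (20°×10°, letters A–R): 93.78117/20 → 4 → E, 156.12250/10 → 15 → P; chars EP.
Square (2°×1°, digits 0–9): 13.78117/2 → 6, 6.12250/1 → 6; chars 66.
Subsquare (5′×2.5′, letters a–x): 1.78117/0.0833333 → 21 → v, 0.12250/0.0416667 → 2 → c; chars vc.
Extended square (30″×15″, digits 0–9): 0.03117/0.00833333 → 3, 0.03917/0.00416667 → 9; chars 39.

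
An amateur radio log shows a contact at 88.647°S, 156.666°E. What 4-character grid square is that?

QA81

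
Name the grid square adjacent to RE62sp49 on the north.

RE62sq40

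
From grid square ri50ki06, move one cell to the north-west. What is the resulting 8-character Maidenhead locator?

Longitude extended square 0; −1 → -1, wraps to 9, carry into subsquare.
Longitude subsquare k = 10; −1 → 9 = j.
Latitude extended square 6; +1 → 7.

RI50ji97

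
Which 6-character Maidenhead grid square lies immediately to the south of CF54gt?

Latitude subsquare t = 19; −1 → 18 = s.
The longitude characters are unchanged.

CF54gs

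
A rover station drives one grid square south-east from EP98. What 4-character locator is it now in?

FP07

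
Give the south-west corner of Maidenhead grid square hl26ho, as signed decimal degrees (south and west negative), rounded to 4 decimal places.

26.5833, -35.4167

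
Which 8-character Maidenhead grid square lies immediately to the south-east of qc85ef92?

Longitude extended square 9; +1 → 10, wraps to 0, carry into subsquare.
Longitude subsquare e = 4; +1 → 5 = f.
Latitude extended square 2; −1 → 1.

QC85ff01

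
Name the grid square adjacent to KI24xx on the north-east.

Longitude subsquare x = 23; +1 → 24, wraps to 0 = a, carry into square.
Longitude square 2; +1 → 3.
Latitude subsquare x = 23; +1 → 24, wraps to 0 = a, carry into square.
Latitude square 4; +1 → 5.

KI35aa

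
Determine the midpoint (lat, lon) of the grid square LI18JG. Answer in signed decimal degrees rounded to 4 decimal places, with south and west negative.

-1.7292, 42.7917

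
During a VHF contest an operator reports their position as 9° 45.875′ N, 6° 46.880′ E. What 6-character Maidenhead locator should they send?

Add 180° to longitude and 90° to latitude: 186.7813, 99.7646.
Field (20°×10°, letters A–R): 186.7813/20 → 9 → J, 99.7646/10 → 9 → J; chars JJ.
Square (2°×1°, digits 0–9): 6.7813/2 → 3, 9.7646/1 → 9; chars 39.
Subsquare (5′×2.5′, letters a–x): 0.7813/0.0833333 → 9 → j, 0.7646/0.0416667 → 18 → s; chars js.

JJ39js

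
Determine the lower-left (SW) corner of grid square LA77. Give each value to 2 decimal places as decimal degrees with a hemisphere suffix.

83.00° S, 54.00° E

Field L=11, A=0: +11·20° lon, +0·10° lat → SW at lon 40°, lat -90°.
Square 7, 7: +7·2° lon, +7·1° lat → SW at lon 54°, lat -83°.
latitude 83.00° S, longitude 54.00° E.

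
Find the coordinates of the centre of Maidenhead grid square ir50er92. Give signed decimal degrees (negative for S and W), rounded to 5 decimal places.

Field I=8, R=17: +8·20° lon, +17·10° lat → SW at lon -20°, lat 80°.
Square 5, 0: +5·2° lon, +0·1° lat → SW at lon -10°, lat 80°.
Subsquare e=4, r=17: +4·0.0833333° lon, +17·0.0416667° lat → SW at lon -9.66667°, lat 80.7083°.
Extended square 9, 2: +9·0.00833333° lon, +2·0.00416667° lat → SW at lon -9.59167°, lat 80.7167°.
Cell spans 0.00833333° lon × 0.00416667° lat. Centre is SW corner plus half of each.
latitude 80.71875, longitude -9.58750.

80.71875, -9.58750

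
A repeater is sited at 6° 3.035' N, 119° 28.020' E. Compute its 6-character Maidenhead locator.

OJ96rb

Shift to the Maidenhead origin (180°W, 90°S): lon 299.4670, lat 96.0506.
Field: 299.4670/20 → 14 → O, 96.0506/10 → 9 → J; chars OJ.
Square: 19.4670/2 → 9, 6.0506/1 → 6; chars 96.
Subsquare: 1.4670/0.0833333 → 17 → r, 0.0506/0.0416667 → 1 → b; chars rb.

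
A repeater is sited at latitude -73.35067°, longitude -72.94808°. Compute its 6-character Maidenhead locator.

Shift to the Maidenhead origin (180°W, 90°S): lon 107.0519, lat 16.6493.
Field: 107.0519/20 → 5 → F, 16.6493/10 → 1 → B; chars FB.
Square: 7.0519/2 → 3, 6.6493/1 → 6; chars 36.
Subsquare: 1.0519/0.0833333 → 12 → m, 0.6493/0.0416667 → 15 → p; chars mp.

FB36mp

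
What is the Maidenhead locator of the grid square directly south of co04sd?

CO04sc

Latitude subsquare d = 3; −1 → 2 = c.
The longitude characters are unchanged.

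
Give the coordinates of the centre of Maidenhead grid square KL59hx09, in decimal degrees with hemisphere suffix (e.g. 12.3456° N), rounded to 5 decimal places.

Field K=10, L=11: +10·20° lon, +11·10° lat → SW at lon 20°, lat 20°.
Square 5, 9: +5·2° lon, +9·1° lat → SW at lon 30°, lat 29°.
Subsquare h=7, x=23: +7·0.0833333° lon, +23·0.0416667° lat → SW at lon 30.5833°, lat 29.9583°.
Extended square 0, 9: +0·0.00833333° lon, +9·0.00416667° lat → SW at lon 30.5833°, lat 29.9958°.
Cell spans 0.00833333° lon × 0.00416667° lat. Centre is SW corner plus half of each.
latitude 29.99792° N, longitude 30.58750° E.

29.99792° N, 30.58750° E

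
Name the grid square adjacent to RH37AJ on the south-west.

Longitude subsquare a = 0; −1 → -1, wraps to 23 = x, carry into square.
Longitude square 3; −1 → 2.
Latitude subsquare j = 9; −1 → 8 = i.

RH27xi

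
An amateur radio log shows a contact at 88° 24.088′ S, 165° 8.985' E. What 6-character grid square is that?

RA21no

Shift to the Maidenhead origin (180°W, 90°S): lon 345.1498, lat 1.5985.
Field: lon ⌊345.1498/20⌋ = 17 → R; lat ⌊1.5985/10⌋ = 0 → A.
Square: lon ⌊5.1498/2⌋ = 2; lat ⌊1.5985/1⌋ = 1.
Subsquare: lon ⌊1.1498/0.0833333⌋ = 13 → n; lat ⌊0.5985/0.0416667⌋ = 14 → o.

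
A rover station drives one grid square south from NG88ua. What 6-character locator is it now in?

NG87ux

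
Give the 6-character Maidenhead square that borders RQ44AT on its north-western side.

Longitude subsquare a = 0; −1 → -1, wraps to 23 = x, carry into square.
Longitude square 4; −1 → 3.
Latitude subsquare t = 19; +1 → 20 = u.

RQ34xu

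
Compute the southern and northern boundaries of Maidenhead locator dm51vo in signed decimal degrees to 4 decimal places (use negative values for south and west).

31.5833, 31.6250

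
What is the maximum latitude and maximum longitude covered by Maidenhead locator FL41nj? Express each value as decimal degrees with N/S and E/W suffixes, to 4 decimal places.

Field F=5, L=11: +5·20° lon, +11·10° lat → SW at lon -80°, lat 20°.
Square 4, 1: +4·2° lon, +1·1° lat → SW at lon -72°, lat 21°.
Subsquare n=13, j=9: +13·0.0833333° lon, +9·0.0416667° lat → SW at lon -70.9167°, lat 21.375°.
Cell spans 0.0833333° lon × 0.0416667° lat. NE corner is SW corner plus one full cell.
latitude 21.4167° N, longitude 70.8333° W.

21.4167° N, 70.8333° W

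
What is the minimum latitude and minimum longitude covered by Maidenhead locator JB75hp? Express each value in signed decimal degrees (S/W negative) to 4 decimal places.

-74.3750, 14.5833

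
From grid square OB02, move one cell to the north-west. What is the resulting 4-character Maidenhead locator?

Longitude square 0; −1 → -1, wraps to 9, carry into field.
Longitude field O = 14; −1 → 13 = N.
Latitude square 2; +1 → 3.

NB93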